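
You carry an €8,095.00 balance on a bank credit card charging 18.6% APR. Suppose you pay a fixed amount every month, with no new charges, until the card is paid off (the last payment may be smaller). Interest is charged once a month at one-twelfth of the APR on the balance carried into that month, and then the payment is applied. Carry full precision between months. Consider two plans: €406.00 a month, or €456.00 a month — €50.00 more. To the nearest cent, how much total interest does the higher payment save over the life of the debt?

€217.56

Monthly rate r = 18.6%/12 = 1.55% = 0.0155.
At €406.00/mo: n = ⌈−ln(1 − rB₀/P)/ln(1+r)⌉ = 25 payments (last €14.23); total interest = total paid − €8,095.00 = €1,663.23.
At €456.00/mo: 21 payments (last €420.67); total interest €1,445.67.
Interest saved = €1,663.23 − €1,445.67 = €217.56.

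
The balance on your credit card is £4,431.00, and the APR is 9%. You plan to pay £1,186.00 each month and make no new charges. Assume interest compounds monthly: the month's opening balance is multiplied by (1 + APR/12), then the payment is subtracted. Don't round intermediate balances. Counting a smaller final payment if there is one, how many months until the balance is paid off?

Monthly rate r = 9%/12 = 0.75% = 0.0075.
Recurrence: B ← B·(1+r) − £1,186.00.
Month 1: interest £33.23; balance after payment £3,278.23.
Month 2: interest £24.59; balance after payment £2,116.82.
Month 3: interest £15.88; balance after payment £946.70.
Month 4: interest £7.10; balance after payment £0.00.

4 months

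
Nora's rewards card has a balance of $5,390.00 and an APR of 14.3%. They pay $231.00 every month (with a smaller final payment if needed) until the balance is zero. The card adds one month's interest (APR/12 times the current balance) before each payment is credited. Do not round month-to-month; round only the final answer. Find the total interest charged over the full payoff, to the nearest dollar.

Monthly rate r = 14.3%/12 = 1.19167% = 0.0119167.
Payoff takes n = ⌈−ln(1 − rB₀/P)/ln(1+r)⌉ = ⌈27.503⌉ = 28 payments; the last is $116.54.
Total paid = 27·$231.00 + $116.54 = $6,353.54.
Total interest = total paid − principal = $6,353.54 − $5,390.00 = $963.54.

$964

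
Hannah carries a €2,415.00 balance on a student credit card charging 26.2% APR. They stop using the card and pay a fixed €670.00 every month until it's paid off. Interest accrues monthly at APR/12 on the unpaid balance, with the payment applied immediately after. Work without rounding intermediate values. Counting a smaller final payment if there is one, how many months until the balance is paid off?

4 payments

Monthly rate r = 26.2%/12 = 2.18333% = 0.0218333.
Recurrence: B ← B·(1+r) − €670.00.
Month 1: interest €52.73; balance after payment €1,797.73.
Month 2: interest €39.25; balance after payment €1,166.98.
Month 3: interest €25.48; balance after payment €522.46.
Month 4: interest €11.41; balance after payment €0.00.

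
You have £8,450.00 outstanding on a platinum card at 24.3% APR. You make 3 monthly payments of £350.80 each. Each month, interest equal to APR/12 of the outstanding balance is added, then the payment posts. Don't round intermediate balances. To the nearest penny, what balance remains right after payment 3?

Monthly rate r = 24.3%/12 = 2.025% = 0.02025.
Each month: B ← B·(1+r) − £350.80.
Month 1: interest £171.11; balance after payment £8,270.31.
Month 2: interest £167.47; balance after payment £8,086.99.
Month 3: interest £163.76; balance after payment £7,899.95.

£7,899.95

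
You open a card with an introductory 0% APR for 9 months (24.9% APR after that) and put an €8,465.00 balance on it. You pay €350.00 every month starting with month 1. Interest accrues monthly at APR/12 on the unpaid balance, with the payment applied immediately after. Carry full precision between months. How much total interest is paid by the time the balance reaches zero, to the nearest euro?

Promo months 1–9 at r₀ = 0%/12 = 0; months 10+ at r₁ = 24.9%/12 = 0.02075.
After month 9 (no interest yet): B = €8,465.00 − 9·€350.00 = €5,315.00.
Then at r₁ with €350.00/mo: n₂ = −ln(1 − r₁·B/P)/ln(1+r₁) ≈ 18.43 → 19 more payments.
Total paid = 27·€350.00 + €151.02 = €9,601.02; interest = €9,601.02 − €8,465.00 = €1,136.02.

€1,136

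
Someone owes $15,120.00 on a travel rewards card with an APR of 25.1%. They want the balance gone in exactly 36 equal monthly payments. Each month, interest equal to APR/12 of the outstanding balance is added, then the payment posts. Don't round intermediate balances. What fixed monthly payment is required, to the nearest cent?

Monthly rate r = 25.1%/12 = 2.09167% = 0.0209167.
Level-payment amortization: P = B₀·r / (1 − (1+r)^(−n)) = 15120.00·0.0209167 / (1 − 1.02092^(−36)).
Denominator 1 − (1+r)^(−36) = 0.525376298.
P = 316.26 / 0.525376298 ≈ 601.97.

$601.97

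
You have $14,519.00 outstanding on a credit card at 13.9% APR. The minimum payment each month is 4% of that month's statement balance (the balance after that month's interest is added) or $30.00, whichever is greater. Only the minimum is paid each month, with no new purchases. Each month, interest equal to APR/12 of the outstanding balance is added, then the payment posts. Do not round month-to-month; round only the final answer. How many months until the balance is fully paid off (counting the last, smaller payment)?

131 months

Monthly rate r = 13.9%/12 = 1.15833% = 0.0115833.
While 4% of the post-interest balance exceeds $30.00, each month B ← (B·(1+r))·(1 − 0.04), i.e. B shrinks by the factor (1+r)·0.96 = 0.97112.
This holds for months 1–102. Entering month 103 the balance is $730.76; 4% of the post-interest balance is now below $30.00, so the flat $30.00 minimum applies from here.
From month 103 a fixed $30.00 at rate r clears $730.76 in 29 more payments. Total: 102 + 29 = 131 months.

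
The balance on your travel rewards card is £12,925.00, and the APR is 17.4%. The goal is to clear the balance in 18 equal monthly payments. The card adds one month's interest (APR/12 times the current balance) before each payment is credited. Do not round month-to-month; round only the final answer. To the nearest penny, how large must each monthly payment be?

Monthly rate r = 17.4%/12 = 1.45% = 0.0145.
Level-payment amortization: P = B₀·r / (1 − (1+r)^(−n)) = 12925.00·0.0145 / (1 − 1.0145^(−18)).
Denominator 1 − (1+r)^(−18) = 0.228274101.
P = 187.412 / 0.228274101 ≈ 821.00.

£821.00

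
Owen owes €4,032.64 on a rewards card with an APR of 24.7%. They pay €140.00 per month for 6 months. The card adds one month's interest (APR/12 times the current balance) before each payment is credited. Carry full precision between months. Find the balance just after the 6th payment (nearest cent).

Monthly rate r = 24.7%/12 = 2.05833% = 0.0205833.
Each month: B ← B·(1+r) − €140.00.
Month 1: interest €83.01; balance after payment €3,975.65.
Month 2: interest €81.83; balance after payment €3,917.48.
Month 3: interest €80.63; balance after payment €3,858.11.
Month 4: interest €79.41; balance after payment €3,797.52.
Month 5: interest €78.17; balance after payment €3,735.69.
Month 6: interest €76.89; balance after payment €3,672.58.

€3,672.58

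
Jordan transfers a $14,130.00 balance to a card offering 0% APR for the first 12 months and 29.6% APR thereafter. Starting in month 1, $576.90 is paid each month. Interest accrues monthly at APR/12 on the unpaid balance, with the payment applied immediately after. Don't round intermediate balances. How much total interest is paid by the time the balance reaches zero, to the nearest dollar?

Promo months 1–12 at r₀ = 0%/12 = 0; months 13+ at r₁ = 29.6%/12 = 0.0246667.
After month 12 (no interest yet): B = $14,130.00 − 12·$576.90 = $7,207.20.
Then at r₁ with $576.90/mo: n₂ = −ln(1 − r₁·B/P)/ln(1+r₁) ≈ 15.12 → 16 more payments.
Total paid = 27·$576.90 + $69.17 = $15,645.47; interest = $15,645.47 − $14,130.00 = $1,515.47.

$1,515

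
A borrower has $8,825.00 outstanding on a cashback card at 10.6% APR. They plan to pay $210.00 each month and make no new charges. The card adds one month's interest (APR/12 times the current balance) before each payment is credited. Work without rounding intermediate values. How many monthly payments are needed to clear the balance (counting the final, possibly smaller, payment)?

Monthly rate r = 10.6%/12 = 0.883333% = 0.00883333.
Recurrence: B ← B·(1+r) − $210.00.
Month 1: interest $77.95; balance after payment $8,692.95.
Month 2: interest $76.79; balance after payment $8,559.74.
Closed form: n = −ln(1 − rB₀/P)/ln(1+r) = −ln(0.62879)/ln(1.00883) ≈ 52.755, so the balance reaches zero during payment 53.

53 months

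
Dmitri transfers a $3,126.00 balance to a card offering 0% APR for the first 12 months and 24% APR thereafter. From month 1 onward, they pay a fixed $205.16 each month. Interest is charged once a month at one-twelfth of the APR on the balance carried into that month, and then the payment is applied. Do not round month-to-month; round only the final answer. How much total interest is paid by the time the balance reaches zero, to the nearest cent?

Promo months 1–12 at r₀ = 0%/12 = 0; months 13+ at r₁ = 24%/12 = 0.02.
After month 12 (no interest yet): B = $3,126.00 − 12·$205.16 = $664.08.
Then at r₁ with $205.16/mo: n₂ = −ln(1 − r₁·B/P)/ln(1+r₁) ≈ 3.38 → 4 more payments.
Total paid = 15·$205.16 + $78.39 = $3,155.79; interest = $3,155.79 − $3,126.00 = $29.79.

$29.79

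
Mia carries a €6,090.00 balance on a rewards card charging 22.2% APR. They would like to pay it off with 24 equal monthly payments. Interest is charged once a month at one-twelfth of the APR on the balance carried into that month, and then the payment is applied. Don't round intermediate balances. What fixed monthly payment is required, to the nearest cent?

€316.54

Monthly rate r = 22.2%/12 = 1.85% = 0.0185.
Level-payment amortization: P = B₀·r / (1 − (1+r)^(−n)) = 6090.00·0.0185 / (1 − 1.0185^(−24)).
Denominator 1 − (1+r)^(−24) = 0.355926842.
P = 112.665 / 0.355926842 ≈ 316.54.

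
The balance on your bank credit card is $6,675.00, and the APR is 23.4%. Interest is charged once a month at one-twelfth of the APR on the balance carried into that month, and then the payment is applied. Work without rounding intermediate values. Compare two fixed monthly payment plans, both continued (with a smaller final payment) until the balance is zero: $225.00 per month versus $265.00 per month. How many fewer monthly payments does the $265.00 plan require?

10 fewer payments

Monthly rate r = 23.4%/12 = 1.95% = 0.0195.
At $225.00/mo: n = ⌈−ln(1 − rB₀/P)/ln(1+r)⌉ = 45 payments (last $165.79); total interest = total paid − $6,675.00 = $3,390.79.
At $265.00/mo: 35 payments (last $261.31); total interest $2,596.31.
Payments saved = 45 − 35 = 10.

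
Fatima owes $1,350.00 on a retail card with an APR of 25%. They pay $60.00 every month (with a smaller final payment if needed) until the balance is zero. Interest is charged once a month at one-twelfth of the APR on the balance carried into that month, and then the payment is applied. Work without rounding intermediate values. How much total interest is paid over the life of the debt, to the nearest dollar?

Monthly rate r = 25%/12 = 2.08333% = 0.0208333.
Payoff takes n = ⌈−ln(1 − rB₀/P)/ln(1+r)⌉ = ⌈30.676⌉ = 31 payments; the last is $40.71.
Total paid = 30·$60.00 + $40.71 = $1,840.71.
Total interest = total paid − principal = $1,840.71 − $1,350.00 = $490.71.

$491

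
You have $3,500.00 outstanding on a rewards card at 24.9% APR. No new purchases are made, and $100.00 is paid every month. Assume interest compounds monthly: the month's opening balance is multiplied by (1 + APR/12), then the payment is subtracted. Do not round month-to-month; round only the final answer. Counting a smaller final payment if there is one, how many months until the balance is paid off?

64 months

Monthly rate r = 24.9%/12 = 2.075% = 0.02075.
Recurrence: B ← B·(1+r) − $100.00.
Month 1: interest $72.62; balance after payment $3,472.62.
Month 2: interest $72.06; balance after payment $3,444.68.
Closed form: n = −ln(1 − rB₀/P)/ln(1+r) = −ln(0.27375)/ln(1.02075) ≈ 63.081, so the balance reaches zero during payment 64.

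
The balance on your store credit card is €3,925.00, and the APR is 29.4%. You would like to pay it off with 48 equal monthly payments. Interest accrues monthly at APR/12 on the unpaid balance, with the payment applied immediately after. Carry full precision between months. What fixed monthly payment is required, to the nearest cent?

Monthly rate r = 29.4%/12 = 2.45% = 0.0245.
Level-payment amortization: P = B₀·r / (1 − (1+r)^(−n)) = 3925.00·0.0245 / (1 − 1.0245^(−48)).
Denominator 1 − (1+r)^(−48) = 0.687085428.
P = 96.1625 / 0.687085428 ≈ 139.96.

€139.96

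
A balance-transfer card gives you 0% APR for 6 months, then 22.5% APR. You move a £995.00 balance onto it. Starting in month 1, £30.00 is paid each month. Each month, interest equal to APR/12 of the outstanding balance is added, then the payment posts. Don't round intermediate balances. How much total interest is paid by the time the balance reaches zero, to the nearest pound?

Promo months 1–6 at r₀ = 0%/12 = 0; months 7+ at r₁ = 22.5%/12 = 0.01875.
After month 6 (no interest yet): B = £995.00 − 6·£30.00 = £815.00.
Then at r₁ with £30.00/mo: n₂ = −ln(1 − r₁·B/P)/ln(1+r₁) ≈ 38.33 → 39 more payments.
Total paid = 44·£30.00 + £10.03 = £1,330.03; interest = £1,330.03 − £995.00 = £335.03.

£335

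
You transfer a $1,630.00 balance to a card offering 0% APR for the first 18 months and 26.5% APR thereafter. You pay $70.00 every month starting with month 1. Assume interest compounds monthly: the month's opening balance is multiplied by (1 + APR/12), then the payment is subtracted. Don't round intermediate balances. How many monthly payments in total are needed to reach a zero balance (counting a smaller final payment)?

24 payments

Promo months 1–18 at r₀ = 0%/12 = 0; months 19+ at r₁ = 26.5%/12 = 0.0220833.
After month 18 (no interest yet): B = $1,630.00 − 18·$70.00 = $370.00.
Then at r₁ with $70.00/mo: n₂ = −ln(1 − r₁·B/P)/ln(1+r₁) ≈ 5.68 → 6 more payments.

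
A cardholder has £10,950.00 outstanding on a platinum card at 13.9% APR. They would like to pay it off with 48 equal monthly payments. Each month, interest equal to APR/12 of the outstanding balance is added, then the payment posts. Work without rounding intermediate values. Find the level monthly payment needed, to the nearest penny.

Monthly rate r = 13.9%/12 = 1.15833% = 0.0115833.
Level-payment amortization: P = B₀·r / (1 − (1+r)^(−n)) = 10950.00·0.0115833 / (1 − 1.01158^(−48)).
Denominator 1 − (1+r)^(−48) = 0.424665971.
P = 126.838 / 0.424665971 ≈ 298.68.

£298.68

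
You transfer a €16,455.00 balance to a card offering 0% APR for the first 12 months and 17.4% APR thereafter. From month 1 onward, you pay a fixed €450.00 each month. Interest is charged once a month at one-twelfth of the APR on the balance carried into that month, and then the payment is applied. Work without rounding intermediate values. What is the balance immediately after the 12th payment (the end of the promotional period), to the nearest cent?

€11,055.00

Promo months 1–12 at r₀ = 0%/12 = 0; months 13+ at r₁ = 17.4%/12 = 0.0145.
After month 12 (no interest yet): B = €16,455.00 − 12·€450.00 = €11,055.00.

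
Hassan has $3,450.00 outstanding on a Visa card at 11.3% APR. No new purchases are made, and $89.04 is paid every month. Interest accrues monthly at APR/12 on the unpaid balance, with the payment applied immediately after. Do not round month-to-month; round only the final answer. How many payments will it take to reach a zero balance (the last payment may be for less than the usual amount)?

49 months

Monthly rate r = 11.3%/12 = 0.941667% = 0.00941667.
Recurrence: B ← B·(1+r) − $89.04.
Month 1: interest $32.49; balance after payment $3,393.45.
Month 2: interest $31.95; balance after payment $3,336.36.
Closed form: n = −ln(1 − rB₀/P)/ln(1+r) = −ln(0.63514)/ln(1.00942) ≈ 48.430, so the balance reaches zero during payment 49.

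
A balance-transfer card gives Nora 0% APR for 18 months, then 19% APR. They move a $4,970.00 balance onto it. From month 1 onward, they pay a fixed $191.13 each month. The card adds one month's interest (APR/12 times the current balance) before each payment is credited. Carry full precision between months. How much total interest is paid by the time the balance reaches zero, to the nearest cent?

$119.24

Promo months 1–18 at r₀ = 0%/12 = 0; months 19+ at r₁ = 19%/12 = 0.0158333.
After month 18 (no interest yet): B = $4,970.00 − 18·$191.13 = $1,529.66.
Then at r₁ with $191.13/mo: n₂ = −ln(1 − r₁·B/P)/ln(1+r₁) ≈ 8.63 → 9 more payments.
Total paid = 26·$191.13 + $119.86 = $5,089.24; interest = $5,089.24 − $4,970.00 = $119.24.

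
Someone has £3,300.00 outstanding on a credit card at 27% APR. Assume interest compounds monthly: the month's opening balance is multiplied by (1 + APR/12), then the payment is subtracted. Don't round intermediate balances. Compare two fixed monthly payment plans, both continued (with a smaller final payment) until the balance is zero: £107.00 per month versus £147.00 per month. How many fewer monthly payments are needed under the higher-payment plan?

22 fewer payments

Monthly rate r = 27%/12 = 2.25% = 0.0225.
At £107.00/mo: n = ⌈−ln(1 − rB₀/P)/ln(1+r)⌉ = 54 payments (last £22.53); total interest = total paid − £3,300.00 = £2,393.53.
At £147.00/mo: 32 payments (last £90.47); total interest £1,347.47.
Payments saved = 54 − 32 = 22.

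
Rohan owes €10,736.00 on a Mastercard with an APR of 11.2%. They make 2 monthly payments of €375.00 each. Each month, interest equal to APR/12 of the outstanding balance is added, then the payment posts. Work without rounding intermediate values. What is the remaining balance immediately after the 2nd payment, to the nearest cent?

€10,183.84

Monthly rate r = 11.2%/12 = 0.933333% = 0.00933333.
Each month: B ← B·(1+r) − €375.00.
Month 1: interest €100.20; balance after payment €10,461.20.
Month 2: interest €97.64; balance after payment €10,183.84.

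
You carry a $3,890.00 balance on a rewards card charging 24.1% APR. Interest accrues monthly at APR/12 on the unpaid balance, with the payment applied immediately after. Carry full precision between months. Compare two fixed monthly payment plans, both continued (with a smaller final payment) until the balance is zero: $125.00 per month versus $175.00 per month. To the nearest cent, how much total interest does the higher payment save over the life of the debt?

$961.21

Monthly rate r = 24.1%/12 = 2.00833% = 0.0200833.
At $125.00/mo: n = ⌈−ln(1 − rB₀/P)/ln(1+r)⌉ = 50 payments (last $41.01); total interest = total paid − $3,890.00 = $2,276.01.
At $175.00/mo: 30 payments (last $129.80); total interest $1,314.80.
Interest saved = $2,276.01 − $1,314.80 = $961.21.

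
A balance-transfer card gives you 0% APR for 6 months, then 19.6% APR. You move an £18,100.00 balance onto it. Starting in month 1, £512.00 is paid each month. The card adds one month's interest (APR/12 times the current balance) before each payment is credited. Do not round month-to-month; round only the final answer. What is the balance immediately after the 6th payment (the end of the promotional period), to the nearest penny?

Promo months 1–6 at r₀ = 0%/12 = 0; months 7+ at r₁ = 19.6%/12 = 0.0163333.
After month 6 (no interest yet): B = £18,100.00 − 6·£512.00 = £15,028.00.

£15,028.00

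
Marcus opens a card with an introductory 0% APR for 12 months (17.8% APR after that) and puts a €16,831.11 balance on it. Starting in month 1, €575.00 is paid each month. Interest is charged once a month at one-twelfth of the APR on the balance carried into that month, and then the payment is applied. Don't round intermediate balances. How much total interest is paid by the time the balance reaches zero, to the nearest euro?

Promo months 1–12 at r₀ = 0%/12 = 0; months 13+ at r₁ = 17.8%/12 = 0.0148333.
After month 12 (no interest yet): B = €16,831.11 − 12·€575.00 = €9,931.11.
Then at r₁ with €575.00/mo: n₂ = −ln(1 − r₁·B/P)/ln(1+r₁) ≈ 20.10 → 21 more payments.
Total paid = 32·€575.00 + €58.45 = €18,458.45; interest = €18,458.45 − €16,831.11 = €1,627.34.

€1,627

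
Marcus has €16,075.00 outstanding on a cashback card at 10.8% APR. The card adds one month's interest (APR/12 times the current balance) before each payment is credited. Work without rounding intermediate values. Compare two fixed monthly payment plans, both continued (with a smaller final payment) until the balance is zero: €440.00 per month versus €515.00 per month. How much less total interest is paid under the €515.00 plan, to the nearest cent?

Monthly rate r = 10.8%/12 = 0.9% = 0.009.
At €440.00/mo: n = ⌈−ln(1 − rB₀/P)/ln(1+r)⌉ = 45 payments (last €219.99); total interest = total paid − €16,075.00 = €3,504.99.
At €515.00/mo: 37 payments (last €416.23); total interest €2,881.23.
Interest saved = €3,504.99 − €2,881.23 = €623.76.

€623.76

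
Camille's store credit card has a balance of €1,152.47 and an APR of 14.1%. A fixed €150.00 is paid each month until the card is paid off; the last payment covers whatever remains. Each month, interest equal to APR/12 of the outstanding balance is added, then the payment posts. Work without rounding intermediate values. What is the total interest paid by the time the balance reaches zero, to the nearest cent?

Monthly rate r = 14.1%/12 = 1.175% = 0.01175.
Payoff takes n = ⌈−ln(1 − rB₀/P)/ln(1+r)⌉ = ⌈8.100⌉ = 9 payments; the last is €15.01.
Total paid = 8·€150.00 + €15.01 = €1,215.01.
Total interest = total paid − principal = €1,215.01 − €1,152.47 = €62.54.

€62.54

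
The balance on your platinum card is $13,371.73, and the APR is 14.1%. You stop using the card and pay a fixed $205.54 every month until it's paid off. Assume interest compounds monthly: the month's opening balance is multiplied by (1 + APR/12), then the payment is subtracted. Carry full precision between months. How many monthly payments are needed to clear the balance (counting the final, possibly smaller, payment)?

Monthly rate r = 14.1%/12 = 1.175% = 0.01175.
Recurrence: B ← B·(1+r) − $205.54.
Month 1: interest $157.12; balance after payment $13,323.31.
Month 2: interest $156.55; balance after payment $13,274.32.
Closed form: n = −ln(1 − rB₀/P)/ln(1+r) = −ln(0.23559)/ln(1.01175) ≈ 123.758, so the balance reaches zero during payment 124.

124 payments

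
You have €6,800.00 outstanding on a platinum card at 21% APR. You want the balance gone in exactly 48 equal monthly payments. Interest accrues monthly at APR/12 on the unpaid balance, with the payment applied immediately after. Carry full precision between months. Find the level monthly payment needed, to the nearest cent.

€210.57

Monthly rate r = 21%/12 = 1.75% = 0.0175.
Level-payment amortization: P = B₀·r / (1 − (1+r)^(−n)) = 6800.00·0.0175 / (1 − 1.0175^(−48)).
Denominator 1 − (1+r)^(−48) = 0.565141523.
P = 119 / 0.565141523 ≈ 210.57.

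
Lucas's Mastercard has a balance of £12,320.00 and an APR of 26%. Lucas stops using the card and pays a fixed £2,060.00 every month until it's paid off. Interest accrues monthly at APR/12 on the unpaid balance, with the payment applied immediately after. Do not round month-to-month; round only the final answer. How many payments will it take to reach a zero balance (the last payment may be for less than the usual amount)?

Monthly rate r = 26%/12 = 2.16667% = 0.0216667.
Recurrence: B ← B·(1+r) − £2,060.00.
Month 1: interest £266.93; balance after payment £10,526.93.
Month 2: interest £228.08; balance after payment £8,695.02.
Closed form: n = −ln(1 − rB₀/P)/ln(1+r) = −ln(0.87042)/ln(1.02167) ≈ 6.474, so the balance reaches zero during payment 7.

7 payments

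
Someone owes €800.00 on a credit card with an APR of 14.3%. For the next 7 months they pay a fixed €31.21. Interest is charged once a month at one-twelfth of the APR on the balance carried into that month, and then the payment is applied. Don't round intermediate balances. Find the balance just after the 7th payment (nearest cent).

€642.73

Monthly rate r = 14.3%/12 = 1.19167% = 0.0119167.
Each month: B ← B·(1+r) − €31.21.
Month 1: interest €9.53; balance after payment €778.32.
Month 2: interest €9.28; balance after payment €756.39.
Month 3: interest €9.01; balance after payment €734.19.
Month 4: interest €8.75; balance after payment €711.73.
Month 5: interest €8.48; balance after payment €689.00.
Month 6: interest €8.21; balance after payment €666.00.
Month 7: interest €7.94; balance after payment €642.73.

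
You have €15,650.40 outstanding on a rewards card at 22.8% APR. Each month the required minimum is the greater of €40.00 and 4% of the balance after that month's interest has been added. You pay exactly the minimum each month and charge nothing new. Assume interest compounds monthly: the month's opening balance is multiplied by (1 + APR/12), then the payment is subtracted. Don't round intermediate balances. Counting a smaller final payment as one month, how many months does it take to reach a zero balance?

Monthly rate r = 22.8%/12 = 1.9% = 0.019.
While 4% of the post-interest balance exceeds €40.00, each month B ← (B·(1+r))·(1 − 0.04), i.e. B shrinks by the factor (1+r)·0.96 = 0.97824.
This holds for months 1–126. Entering month 127 the balance is €978.70; 4% of the post-interest balance is now below €40.00, so the flat €40.00 minimum applies from here.
From month 127 a fixed €40.00 at rate r clears €978.70 in 34 more payments. Total: 126 + 34 = 160 months.

160 months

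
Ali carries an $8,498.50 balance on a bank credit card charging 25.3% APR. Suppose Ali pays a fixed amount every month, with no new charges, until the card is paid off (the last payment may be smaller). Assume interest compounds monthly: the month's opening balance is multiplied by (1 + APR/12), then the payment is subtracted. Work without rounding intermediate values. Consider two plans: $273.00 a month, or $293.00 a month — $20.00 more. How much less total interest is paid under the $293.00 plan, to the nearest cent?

Monthly rate r = 25.3%/12 = 2.10833% = 0.0210833.
At $273.00/mo: n = ⌈−ln(1 − rB₀/P)/ln(1+r)⌉ = 52 payments (last $52.61); total interest = total paid − $8,498.50 = $5,477.11.
At $293.00/mo: 46 payments (last $93.89); total interest $4,780.39.
Interest saved = $5,477.11 − $4,780.39 = $696.72.

$696.72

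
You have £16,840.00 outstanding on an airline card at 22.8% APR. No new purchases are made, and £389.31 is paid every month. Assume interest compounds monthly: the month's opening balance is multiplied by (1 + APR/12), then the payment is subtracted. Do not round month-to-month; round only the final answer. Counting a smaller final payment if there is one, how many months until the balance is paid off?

Monthly rate r = 22.8%/12 = 1.9% = 0.019.
Recurrence: B ← B·(1+r) − £389.31.
Month 1: interest £319.96; balance after payment £16,770.65.
Month 2: interest £318.64; balance after payment £16,699.98.
Closed form: n = −ln(1 − rB₀/P)/ln(1+r) = −ln(0.17814)/ln(1.019) ≈ 91.660, so the balance reaches zero during payment 92.

92 payments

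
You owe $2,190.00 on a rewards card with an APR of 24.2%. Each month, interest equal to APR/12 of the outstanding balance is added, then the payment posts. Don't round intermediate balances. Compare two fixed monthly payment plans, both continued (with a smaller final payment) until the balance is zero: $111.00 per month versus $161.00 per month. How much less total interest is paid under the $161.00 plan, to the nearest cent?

Monthly rate r = 24.2%/12 = 2.01667% = 0.0201667.
At $111.00/mo: n = ⌈−ln(1 − rB₀/P)/ln(1+r)⌉ = 26 payments (last $45.59); total interest = total paid − $2,190.00 = $630.59.
At $161.00/mo: 17 payments (last $9.65); total interest $395.65.
Interest saved = $630.59 − $395.65 = $234.94.

$234.94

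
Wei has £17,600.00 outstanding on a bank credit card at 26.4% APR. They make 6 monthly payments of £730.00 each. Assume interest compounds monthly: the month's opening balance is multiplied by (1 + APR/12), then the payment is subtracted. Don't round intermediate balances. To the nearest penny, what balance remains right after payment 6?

Monthly rate r = 26.4%/12 = 2.2% = 0.022.
Each month: B ← B·(1+r) − £730.00.
Month 1: interest £387.20; balance after payment £17,257.20.
Month 2: interest £379.66; balance after payment £16,906.86.
Month 3: interest £371.95; balance after payment £16,548.81.
Month 4: interest £364.07; balance after payment £16,182.88.
Month 5: interest £356.02; balance after payment £15,808.91.
Month 6: interest £347.80; balance after payment £15,426.70.

£15,426.70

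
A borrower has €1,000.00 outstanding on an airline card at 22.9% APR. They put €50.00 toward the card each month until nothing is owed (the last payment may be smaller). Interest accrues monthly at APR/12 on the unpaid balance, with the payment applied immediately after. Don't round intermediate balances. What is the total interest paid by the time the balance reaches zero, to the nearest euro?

€272

Monthly rate r = 22.9%/12 = 1.90833% = 0.0190833.
Payoff takes n = ⌈−ln(1 − rB₀/P)/ln(1+r)⌉ = ⌈25.431⌉ = 26 payments; the last is €21.64.
Total paid = 25·€50.00 + €21.64 = €1,271.64.
Total interest = total paid − principal = €1,271.64 − €1,000.00 = €271.64.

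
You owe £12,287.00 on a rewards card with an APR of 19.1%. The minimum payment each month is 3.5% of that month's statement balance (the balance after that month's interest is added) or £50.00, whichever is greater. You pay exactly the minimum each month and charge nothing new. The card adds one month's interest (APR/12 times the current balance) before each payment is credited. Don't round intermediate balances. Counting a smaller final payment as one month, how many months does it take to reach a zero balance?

147 months

Monthly rate r = 19.1%/12 = 1.59167% = 0.0159167.
While 3.5% of the post-interest balance exceeds £50.00, each month B ← (B·(1+r))·(1 − 0.035), i.e. B shrinks by the factor (1+r)·0.965 = 0.98036.
This holds for months 1–110. Entering month 111 the balance is £1,386.24; 3.5% of the post-interest balance is now below £50.00, so the flat £50.00 minimum applies from here.
From month 111 a fixed £50.00 at rate r clears £1,386.24 in 37 more payments. Total: 110 + 37 = 147 months.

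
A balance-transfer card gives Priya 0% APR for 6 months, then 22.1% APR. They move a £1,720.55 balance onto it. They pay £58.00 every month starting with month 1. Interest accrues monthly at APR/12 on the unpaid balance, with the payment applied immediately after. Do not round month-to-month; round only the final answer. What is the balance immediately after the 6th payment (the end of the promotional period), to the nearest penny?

£1,372.55

Promo months 1–6 at r₀ = 0%/12 = 0; months 7+ at r₁ = 22.1%/12 = 0.0184167.
After month 6 (no interest yet): B = £1,720.55 − 6·£58.00 = £1,372.55.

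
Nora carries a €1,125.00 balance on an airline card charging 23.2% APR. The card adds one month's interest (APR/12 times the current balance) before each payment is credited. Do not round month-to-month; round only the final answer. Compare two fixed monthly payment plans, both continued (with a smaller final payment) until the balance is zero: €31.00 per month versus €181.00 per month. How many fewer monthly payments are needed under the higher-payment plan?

Monthly rate r = 23.2%/12 = 1.93333% = 0.0193333.
At €31.00/mo: n = ⌈−ln(1 − rB₀/P)/ln(1+r)⌉ = 64 payments (last €4.88); total interest = total paid − €1,125.00 = €832.88.
At €181.00/mo: 7 payments (last €124.47); total interest €85.47.
Payments saved = 64 − 7 = 57.

57 fewer payments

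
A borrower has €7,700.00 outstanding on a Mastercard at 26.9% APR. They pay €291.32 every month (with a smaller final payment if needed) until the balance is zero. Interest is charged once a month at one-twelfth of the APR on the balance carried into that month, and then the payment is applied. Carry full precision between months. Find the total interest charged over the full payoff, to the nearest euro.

€4,098

Monthly rate r = 26.9%/12 = 2.24167% = 0.0224167.
Payoff takes n = ⌈−ln(1 − rB₀/P)/ln(1+r)⌉ = ⌈40.494⌉ = 41 payments; the last is €144.84.
Total paid = 40·€291.32 + €144.84 = €11,797.64.
Total interest = total paid − principal = €11,797.64 − €7,700.00 = €4,097.64.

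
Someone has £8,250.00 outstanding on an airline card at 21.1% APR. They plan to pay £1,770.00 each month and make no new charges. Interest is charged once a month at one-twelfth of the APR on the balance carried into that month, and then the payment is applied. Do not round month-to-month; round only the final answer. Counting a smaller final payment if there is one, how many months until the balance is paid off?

5 payments

Monthly rate r = 21.1%/12 = 1.75833% = 0.0175833.
Recurrence: B ← B·(1+r) − £1,770.00.
Month 1: interest £145.06; balance after payment £6,625.06.
Month 2: interest £116.49; balance after payment £4,971.55.
Month 3: interest £87.42; balance after payment £3,288.97.
Month 4: interest £57.83; balance after payment £1,576.80.
Month 5: interest £27.73; balance after payment £0.00.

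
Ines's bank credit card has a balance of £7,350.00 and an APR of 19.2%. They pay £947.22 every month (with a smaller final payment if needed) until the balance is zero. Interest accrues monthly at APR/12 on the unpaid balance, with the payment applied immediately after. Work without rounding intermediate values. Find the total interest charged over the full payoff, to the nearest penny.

Monthly rate r = 19.2%/12 = 1.6% = 0.016.
Payoff takes n = ⌈−ln(1 − rB₀/P)/ln(1+r)⌉ = ⌈8.351⌉ = 9 payments; the last is £334.50.
Total paid = 8·£947.22 + £334.50 = £7,912.26.
Total interest = total paid − principal = £7,912.26 − £7,350.00 = £562.26.

£562.26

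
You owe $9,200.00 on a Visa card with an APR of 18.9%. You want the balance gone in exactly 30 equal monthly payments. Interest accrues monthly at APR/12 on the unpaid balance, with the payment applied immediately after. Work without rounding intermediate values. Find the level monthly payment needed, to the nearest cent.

Monthly rate r = 18.9%/12 = 1.575% = 0.01575.
Level-payment amortization: P = B₀·r / (1 − (1+r)^(−n)) = 9200.00·0.01575 / (1 − 1.01575^(−30)).
Denominator 1 − (1+r)^(−30) = 0.37425834.
P = 144.9 / 0.37425834 ≈ 387.17.

$387.17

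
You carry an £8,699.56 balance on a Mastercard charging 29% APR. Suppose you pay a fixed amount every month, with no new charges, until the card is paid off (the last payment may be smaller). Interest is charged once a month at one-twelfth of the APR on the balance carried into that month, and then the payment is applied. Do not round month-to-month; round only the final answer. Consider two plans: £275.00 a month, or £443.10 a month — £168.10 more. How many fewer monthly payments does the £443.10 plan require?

34 fewer payments

Monthly rate r = 29%/12 = 2.41667% = 0.0241667.
At £275.00/mo: n = ⌈−ln(1 − rB₀/P)/ln(1+r)⌉ = 61 payments (last £154.17); total interest = total paid − £8,699.56 = £7,954.61.
At £443.10/mo: 27 payments (last £417.69); total interest £3,238.73.
Payments saved = 61 − 27 = 34.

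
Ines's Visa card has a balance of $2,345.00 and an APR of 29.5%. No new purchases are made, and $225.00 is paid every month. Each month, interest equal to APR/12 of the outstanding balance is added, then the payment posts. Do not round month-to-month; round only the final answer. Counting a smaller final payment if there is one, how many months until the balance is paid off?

Monthly rate r = 29.5%/12 = 2.45833% = 0.0245833.
Recurrence: B ← B·(1+r) − $225.00.
Month 1: interest $57.65; balance after payment $2,177.65.
Month 2: interest $53.53; balance after payment $2,006.18.
Closed form: n = −ln(1 − rB₀/P)/ln(1+r) = −ln(0.74379)/ln(1.02458) ≈ 12.188, so the balance reaches zero during payment 13.

13 payments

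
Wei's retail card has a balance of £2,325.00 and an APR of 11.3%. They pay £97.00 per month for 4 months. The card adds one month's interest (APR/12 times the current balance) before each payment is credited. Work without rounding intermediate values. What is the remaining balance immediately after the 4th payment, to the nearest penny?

Monthly rate r = 11.3%/12 = 0.941667% = 0.00941667.
Each month: B ← B·(1+r) − £97.00.
Month 1: interest £21.89; balance after payment £2,249.89.
Month 2: interest £21.19; balance after payment £2,174.08.
Month 3: interest £20.47; balance after payment £2,097.55.
Month 4: interest £19.75; balance after payment £2,020.30.

£2,020.30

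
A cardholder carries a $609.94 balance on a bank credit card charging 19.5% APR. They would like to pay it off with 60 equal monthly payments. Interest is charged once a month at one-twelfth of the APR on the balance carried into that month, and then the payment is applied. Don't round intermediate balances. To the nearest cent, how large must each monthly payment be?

Monthly rate r = 19.5%/12 = 1.625% = 0.01625.
Level-payment amortization: P = B₀·r / (1 − (1+r)^(−n)) = 609.94·0.01625 / (1 − 1.01625^(−60)).
Denominator 1 − (1+r)^(−60) = 0.619839943.
P = 9.91153 / 0.619839943 ≈ 15.99.

$15.99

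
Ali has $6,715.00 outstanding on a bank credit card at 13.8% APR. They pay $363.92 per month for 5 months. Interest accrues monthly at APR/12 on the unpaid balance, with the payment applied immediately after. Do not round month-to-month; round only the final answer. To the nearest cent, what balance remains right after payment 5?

Monthly rate r = 13.8%/12 = 1.15% = 0.0115.
Each month: B ← B·(1+r) − $363.92.
Month 1: interest $77.22; balance after payment $6,428.30.
Month 2: interest $73.93; balance after payment $6,138.31.
Month 3: interest $70.59; balance after payment $5,844.98.
Month 4: interest $67.22; balance after payment $5,548.28.
Month 5: interest $63.81; balance after payment $5,248.16.

$5,248.16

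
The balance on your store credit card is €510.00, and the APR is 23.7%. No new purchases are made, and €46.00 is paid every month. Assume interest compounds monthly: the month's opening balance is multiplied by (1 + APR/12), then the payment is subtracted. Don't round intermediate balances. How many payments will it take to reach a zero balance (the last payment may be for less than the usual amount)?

Monthly rate r = 23.7%/12 = 1.975% = 0.01975.
Recurrence: B ← B·(1+r) − €46.00.
Month 1: interest €10.07; balance after payment €474.07.
Month 2: interest €9.36; balance after payment €437.44.
Closed form: n = −ln(1 − rB₀/P)/ln(1+r) = −ln(0.78103)/ln(1.01975) ≈ 12.637, so the balance reaches zero during payment 13.

13 months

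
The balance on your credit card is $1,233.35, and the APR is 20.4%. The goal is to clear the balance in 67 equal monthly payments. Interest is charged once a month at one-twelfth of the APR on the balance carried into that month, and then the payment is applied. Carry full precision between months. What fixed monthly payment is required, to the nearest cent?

$30.98

Monthly rate r = 20.4%/12 = 1.7% = 0.017.
Level-payment amortization: P = B₀·r / (1 − (1+r)^(−n)) = 1233.35·0.017 / (1 − 1.017^(−67)).
Denominator 1 − (1+r)^(−67) = 0.676781542.
P = 20.9669 / 0.676781542 ≈ 30.98.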